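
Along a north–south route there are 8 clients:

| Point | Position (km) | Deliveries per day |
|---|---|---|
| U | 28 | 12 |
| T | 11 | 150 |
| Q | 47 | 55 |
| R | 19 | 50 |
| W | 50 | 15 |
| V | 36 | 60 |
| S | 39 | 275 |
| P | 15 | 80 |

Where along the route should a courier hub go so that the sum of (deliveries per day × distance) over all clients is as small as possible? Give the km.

x = 36

For a sum of weighted absolute distances on a line, the optimum is the weighted median (not the mean). Total weight W = 697; half-weight = 348.5.
Sort by position and accumulate weight:
  km 11 (T, w=150) → cum 150
  km 15 (P, w=80) → cum 230
  km 19 (R, w=50) → cum 280
  km 28 (U, w=12) → cum 292
  km 36 (V, w=60) → cum 352  ≥ 348.5 → median here
  km 39 (S, w=275) → cum 627
  km 47 (Q, w=55) → cum 682
  km 50 (W, w=15) → cum 697
Optimal location: km 36.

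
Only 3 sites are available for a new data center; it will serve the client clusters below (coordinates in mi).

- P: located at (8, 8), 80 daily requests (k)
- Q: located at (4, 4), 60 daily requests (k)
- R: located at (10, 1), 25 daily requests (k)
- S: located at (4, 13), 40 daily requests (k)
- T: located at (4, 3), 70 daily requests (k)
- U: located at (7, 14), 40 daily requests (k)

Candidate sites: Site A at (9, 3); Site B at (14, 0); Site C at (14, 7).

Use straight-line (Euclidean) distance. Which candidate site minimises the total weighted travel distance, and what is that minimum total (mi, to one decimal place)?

Site A, total 2014.2 mi

Total weighted distance at each candidate:
  Site A (9, 3): total = 2014.2
  Site B (14, 0): total = 3562.3
  Site C (14, 7): total = 2909.7
Minimum is at Site A with total 2014.2 mi.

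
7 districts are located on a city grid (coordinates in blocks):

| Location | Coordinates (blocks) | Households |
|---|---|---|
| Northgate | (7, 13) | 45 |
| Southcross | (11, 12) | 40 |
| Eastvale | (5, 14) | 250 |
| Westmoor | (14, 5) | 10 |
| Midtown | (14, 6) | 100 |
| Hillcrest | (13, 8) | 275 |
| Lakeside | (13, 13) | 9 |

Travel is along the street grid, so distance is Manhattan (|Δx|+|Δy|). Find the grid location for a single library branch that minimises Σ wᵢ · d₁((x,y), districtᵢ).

(13, 8)

Manhattan distance separates: Σwᵢ(|x−xᵢ|+|y−yᵢ|) = Σwᵢ|x−xᵢ| + Σwᵢ|y−yᵢ|, so x and y are optimised independently as 1-D weighted medians.
Total weight W = 729; half = 364.5.
x-coordinate, sorted with cumulative weight:
  x=5 (Eastvale, w=250) cum 250
  x=7 (Northgate, w=45) cum 295
  x=11 (Southcross, w=40) cum 335
  x=13 (Hillcrest, w=275) cum 610  ← median
  x=13 (Lakeside, w=9) cum 619
  x=14 (Westmoor, w=10) cum 629
  x=14 (Midtown, w=100) cum 729
⇒ x* = 13
y-coordinate, sorted with cumulative weight:
  y=5 (Westmoor, w=10) cum 10
  y=6 (Midtown, w=100) cum 110
  y=8 (Hillcrest, w=275) cum 385  ← median
  y=12 (Southcross, w=40) cum 425
  y=13 (Northgate, w=45) cum 470
  y=13 (Lakeside, w=9) cum 479
  y=14 (Eastvale, w=250) cum 729
⇒ y* = 8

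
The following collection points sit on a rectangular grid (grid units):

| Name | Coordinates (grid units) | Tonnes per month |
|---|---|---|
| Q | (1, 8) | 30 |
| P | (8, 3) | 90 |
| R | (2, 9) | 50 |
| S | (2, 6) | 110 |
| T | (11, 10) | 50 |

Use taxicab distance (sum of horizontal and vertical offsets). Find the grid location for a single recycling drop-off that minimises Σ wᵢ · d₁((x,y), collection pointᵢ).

(2, 6)

Manhattan distance separates: Σwᵢ(|x−xᵢ|+|y−yᵢ|) = Σwᵢ|x−xᵢ| + Σwᵢ|y−yᵢ|, so x and y are optimised independently as 1-D weighted medians.
Total weight W = 330; half = 165.
x-coordinate, sorted with cumulative weight:
  x=1 (Q, w=30) cum 30
  x=2 (R, w=50) cum 80
  x=2 (S, w=110) cum 190  ← median
  x=8 (P, w=90) cum 280
  x=11 (T, w=50) cum 330
⇒ x* = 2
y-coordinate, sorted with cumulative weight:
  y=3 (P, w=90) cum 90
  y=6 (S, w=110) cum 200  ← median
  y=8 (Q, w=30) cum 230
  y=9 (R, w=50) cum 280
  y=10 (T, w=50) cum 330
⇒ y* = 6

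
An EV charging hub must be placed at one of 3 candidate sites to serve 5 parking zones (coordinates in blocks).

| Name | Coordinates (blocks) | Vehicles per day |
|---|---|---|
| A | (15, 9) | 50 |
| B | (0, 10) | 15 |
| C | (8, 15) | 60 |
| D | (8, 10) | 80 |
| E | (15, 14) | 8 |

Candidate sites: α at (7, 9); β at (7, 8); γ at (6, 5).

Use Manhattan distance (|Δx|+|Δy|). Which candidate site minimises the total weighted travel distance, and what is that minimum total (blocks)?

Total weighted distance at each candidate:
  α (7, 9): total = 1204
  β (7, 8): total = 1417
  γ (6, 5): total = 2239
Minimum is at α with total 1204 blocks.

α, total 1204 blocks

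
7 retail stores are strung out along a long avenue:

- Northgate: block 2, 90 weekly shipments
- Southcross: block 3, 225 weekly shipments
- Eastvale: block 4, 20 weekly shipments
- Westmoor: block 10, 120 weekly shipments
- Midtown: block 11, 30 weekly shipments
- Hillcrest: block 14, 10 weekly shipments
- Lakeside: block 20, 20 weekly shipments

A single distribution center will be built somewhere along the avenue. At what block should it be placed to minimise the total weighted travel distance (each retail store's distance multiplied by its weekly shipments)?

For a sum of weighted absolute distances on a line, the optimum is the weighted median (not the mean). Total weight W = 515; half-weight = 257.5.
Sort by position and accumulate weight:
  block 2 (Northgate, w=90) → cum 90
  block 3 (Southcross, w=225) → cum 315  ≥ 257.5 → median here
  block 4 (Eastvale, w=20) → cum 335
  block 10 (Westmoor, w=120) → cum 455
  block 11 (Midtown, w=30) → cum 485
  block 14 (Hillcrest, w=10) → cum 495
  block 20 (Lakeside, w=20) → cum 515
Optimal location: block 3.

x = 3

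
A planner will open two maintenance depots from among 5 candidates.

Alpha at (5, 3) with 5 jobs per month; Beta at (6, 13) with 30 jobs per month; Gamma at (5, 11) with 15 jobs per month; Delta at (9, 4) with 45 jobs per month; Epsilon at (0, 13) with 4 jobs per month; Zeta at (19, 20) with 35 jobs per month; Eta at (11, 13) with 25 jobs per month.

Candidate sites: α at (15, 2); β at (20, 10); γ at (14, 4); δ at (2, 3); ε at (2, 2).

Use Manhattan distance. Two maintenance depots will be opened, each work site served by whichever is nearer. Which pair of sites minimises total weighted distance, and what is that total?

Evaluate every pair (each demand assigned to the nearer of the two):
  {β, δ}: total = 1693
  {β, ε}: total = 1792
  {β, γ}: total = 1802
  {γ, δ}: total = 1908
  {α, β}: total = 1942
  {γ, ε}: total = 1962
  {α, γ}: total = 2152
  {α, δ}: total = 2153
  {α, ε}: total = 2207
  {δ, ε}: total = 2673
Best pair: {β, δ} with total 1693.

{β, δ}, total 1693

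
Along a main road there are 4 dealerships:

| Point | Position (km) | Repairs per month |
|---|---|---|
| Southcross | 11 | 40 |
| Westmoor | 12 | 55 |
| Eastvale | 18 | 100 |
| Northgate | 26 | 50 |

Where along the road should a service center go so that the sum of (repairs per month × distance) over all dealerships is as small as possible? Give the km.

x = 18

For a sum of weighted absolute distances on a line, the optimum is the weighted median (not the mean). Total weight W = 245; half-weight = 122.5.
Sort by position and accumulate weight:
  km 11 (Southcross, w=40) → cum 40
  km 12 (Westmoor, w=55) → cum 95
  km 18 (Eastvale, w=100) → cum 195  ≥ 122.5 → median here
  km 26 (Northgate, w=50) → cum 245
Optimal location: km 18.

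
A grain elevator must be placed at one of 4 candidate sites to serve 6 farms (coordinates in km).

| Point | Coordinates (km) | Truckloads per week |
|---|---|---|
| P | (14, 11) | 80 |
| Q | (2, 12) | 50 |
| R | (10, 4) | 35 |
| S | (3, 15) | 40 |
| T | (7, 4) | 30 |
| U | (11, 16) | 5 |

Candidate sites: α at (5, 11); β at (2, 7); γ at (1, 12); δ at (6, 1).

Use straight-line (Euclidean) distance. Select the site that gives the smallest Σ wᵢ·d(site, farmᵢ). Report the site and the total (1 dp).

α, total 1615.5 km

Total weighted distance at each candidate:
  α (5, 11): total = 1615.5
  β (2, 7): total = 2122.0
  γ (1, 12): total = 2012.6
  δ (6, 1): total = 2531.4
Minimum is at α with total 1615.5 km.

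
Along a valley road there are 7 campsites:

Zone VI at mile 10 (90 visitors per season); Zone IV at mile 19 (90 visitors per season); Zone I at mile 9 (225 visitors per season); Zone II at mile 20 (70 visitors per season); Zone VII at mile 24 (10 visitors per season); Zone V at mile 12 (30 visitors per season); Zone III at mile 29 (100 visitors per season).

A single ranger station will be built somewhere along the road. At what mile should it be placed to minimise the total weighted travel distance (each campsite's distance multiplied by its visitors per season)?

For a sum of weighted absolute distances on a line, the optimum is the weighted median (not the mean). Total weight W = 615; half-weight = 307.5.
Sort by position and accumulate weight:
  mile 9 (Zone I, w=225) → cum 225
  mile 10 (Zone VI, w=90) → cum 315  ≥ 307.5 → median here
  mile 12 (Zone V, w=30) → cum 345
  mile 19 (Zone IV, w=90) → cum 435
  mile 20 (Zone II, w=70) → cum 505
  mile 24 (Zone VII, w=10) → cum 515
  mile 29 (Zone III, w=100) → cum 615
Optimal location: mile 10.

x = 10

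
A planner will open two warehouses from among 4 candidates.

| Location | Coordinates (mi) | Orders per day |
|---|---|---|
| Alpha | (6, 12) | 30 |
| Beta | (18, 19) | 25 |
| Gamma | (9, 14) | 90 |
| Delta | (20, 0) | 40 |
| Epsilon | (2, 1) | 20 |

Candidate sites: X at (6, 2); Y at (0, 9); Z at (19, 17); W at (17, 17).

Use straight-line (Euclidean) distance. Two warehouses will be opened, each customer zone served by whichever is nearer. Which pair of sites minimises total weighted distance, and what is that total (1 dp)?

Evaluate every pair (each demand assigned to the nearer of the two):
  {X, W}: total = 1773.0
  {Y, W}: total = 1881.5
  {X, Z}: total = 1943.7
  {Y, Z}: total = 2029.9
  {X, Y}: total = 2290.8
  {Z, W}: total = 2307.2
Best pair: {X, W} with total 1773.0.

{X, W}, total 1773.0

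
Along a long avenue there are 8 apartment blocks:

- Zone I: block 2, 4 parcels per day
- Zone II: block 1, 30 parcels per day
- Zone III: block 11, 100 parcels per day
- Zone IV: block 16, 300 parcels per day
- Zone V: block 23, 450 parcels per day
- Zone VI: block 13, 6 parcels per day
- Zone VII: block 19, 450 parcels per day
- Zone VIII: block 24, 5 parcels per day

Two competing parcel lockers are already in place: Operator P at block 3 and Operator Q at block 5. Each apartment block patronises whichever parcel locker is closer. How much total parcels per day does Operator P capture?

The indifferent point is the midpoint (3+5)/2 = 4; apartment blocks left of it (closer to Operator P at 3) go to Operator P, those right go to Operator Q.
  Zone II at 1 (w=30) → Operator P
  Zone I at 2 (w=4) → Operator P
  Zone III at 11 (w=100) → Operator Q
  Zone VI at 13 (w=6) → Operator Q
  Zone IV at 16 (w=300) → Operator Q
  Zone VII at 19 (w=450) → Operator Q
  Zone V at 23 (w=450) → Operator Q
  Zone VIII at 24 (w=5) → Operator Q
Operator P captures 34; Operator Q captures 1311.

34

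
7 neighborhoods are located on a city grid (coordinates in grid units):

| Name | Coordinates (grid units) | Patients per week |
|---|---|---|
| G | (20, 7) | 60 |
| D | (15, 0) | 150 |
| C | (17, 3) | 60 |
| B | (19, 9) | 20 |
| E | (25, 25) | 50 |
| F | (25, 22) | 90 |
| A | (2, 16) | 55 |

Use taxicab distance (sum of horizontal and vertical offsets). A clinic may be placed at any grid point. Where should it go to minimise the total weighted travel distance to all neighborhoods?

(17, 7)

Manhattan distance separates: Σwᵢ(|x−xᵢ|+|y−yᵢ|) = Σwᵢ|x−xᵢ| + Σwᵢ|y−yᵢ|, so x and y are optimised independently as 1-D weighted medians.
Total weight W = 485; half = 242.5.
x-coordinate, sorted with cumulative weight:
  x=2 (A, w=55) cum 55
  x=15 (D, w=150) cum 205
  x=17 (C, w=60) cum 265  ← median
  x=19 (B, w=20) cum 285
  x=20 (G, w=60) cum 345
  x=25 (E, w=50) cum 395
  x=25 (F, w=90) cum 485
⇒ x* = 17
y-coordinate, sorted with cumulative weight:
  y=0 (D, w=150) cum 150
  y=3 (C, w=60) cum 210
  y=7 (G, w=60) cum 270  ← median
  y=9 (B, w=20) cum 290
  y=16 (A, w=55) cum 345
  y=22 (F, w=90) cum 435
  y=25 (E, w=50) cum 485
⇒ y* = 7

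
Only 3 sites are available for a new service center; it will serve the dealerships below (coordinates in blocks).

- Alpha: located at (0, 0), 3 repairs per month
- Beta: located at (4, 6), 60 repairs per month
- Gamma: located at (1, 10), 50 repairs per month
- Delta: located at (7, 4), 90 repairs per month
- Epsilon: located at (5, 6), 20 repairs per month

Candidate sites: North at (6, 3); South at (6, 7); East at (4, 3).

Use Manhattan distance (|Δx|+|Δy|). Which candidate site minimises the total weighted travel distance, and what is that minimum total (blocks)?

Total weighted distance at each candidate:
  North (6, 3): total = 1187
  South (6, 7): total = 1019
  East (4, 3): total = 1141
Minimum is at South with total 1019 blocks.

South, total 1019 blocks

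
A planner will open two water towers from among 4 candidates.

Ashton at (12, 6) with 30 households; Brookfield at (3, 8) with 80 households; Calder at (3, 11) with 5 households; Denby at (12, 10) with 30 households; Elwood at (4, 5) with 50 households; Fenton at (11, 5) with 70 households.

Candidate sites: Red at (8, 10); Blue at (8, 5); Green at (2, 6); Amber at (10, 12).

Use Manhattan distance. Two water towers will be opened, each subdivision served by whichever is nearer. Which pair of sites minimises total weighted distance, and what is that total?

{Blue, Green}, total 1050

Evaluate every pair (each demand assigned to the nearer of the two):
  {Blue, Green}: total = 1050
  {Red, Blue}: total = 1270
  {Red, Green}: total = 1340
  {Green, Amber}: total = 1340
  {Blue, Amber}: total = 1360
  {Red, Amber}: total = 1960
Best pair: {Blue, Green} with total 1050.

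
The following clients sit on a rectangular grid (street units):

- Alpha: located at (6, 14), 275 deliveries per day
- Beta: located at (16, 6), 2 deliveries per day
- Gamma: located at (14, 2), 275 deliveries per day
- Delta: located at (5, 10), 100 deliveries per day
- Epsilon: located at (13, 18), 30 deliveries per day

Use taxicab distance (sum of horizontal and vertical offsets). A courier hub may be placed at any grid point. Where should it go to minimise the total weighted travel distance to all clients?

Manhattan distance separates: Σwᵢ(|x−xᵢ|+|y−yᵢ|) = Σwᵢ|x−xᵢ| + Σwᵢ|y−yᵢ|, so x and y are optimised independently as 1-D weighted medians.
Total weight W = 682; half = 341.
x-coordinate, sorted with cumulative weight:
  x=5 (Delta, w=100) cum 100
  x=6 (Alpha, w=275) cum 375  ← median
  x=13 (Epsilon, w=30) cum 405
  x=14 (Gamma, w=275) cum 680
  x=16 (Beta, w=2) cum 682
⇒ x* = 6
y-coordinate, sorted with cumulative weight:
  y=2 (Gamma, w=275) cum 275
  y=6 (Beta, w=2) cum 277
  y=10 (Delta, w=100) cum 377  ← median
  y=14 (Alpha, w=275) cum 652
  y=18 (Epsilon, w=30) cum 682
⇒ y* = 10

(6, 10)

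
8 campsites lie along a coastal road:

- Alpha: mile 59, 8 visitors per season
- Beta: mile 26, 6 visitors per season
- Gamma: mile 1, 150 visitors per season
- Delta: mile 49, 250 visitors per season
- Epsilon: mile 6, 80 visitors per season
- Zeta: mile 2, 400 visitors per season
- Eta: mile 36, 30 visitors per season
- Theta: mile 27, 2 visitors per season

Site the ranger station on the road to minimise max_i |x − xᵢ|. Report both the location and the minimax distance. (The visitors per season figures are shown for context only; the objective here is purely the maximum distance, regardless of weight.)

The 1-center on a line is the midpoint of the two extreme points: leftmost at 1, rightmost at 59.
Optimal location = (1 + 59)/2 = 30; maximum distance = (59 − 1)/2 = 29.

location 30, max distance 29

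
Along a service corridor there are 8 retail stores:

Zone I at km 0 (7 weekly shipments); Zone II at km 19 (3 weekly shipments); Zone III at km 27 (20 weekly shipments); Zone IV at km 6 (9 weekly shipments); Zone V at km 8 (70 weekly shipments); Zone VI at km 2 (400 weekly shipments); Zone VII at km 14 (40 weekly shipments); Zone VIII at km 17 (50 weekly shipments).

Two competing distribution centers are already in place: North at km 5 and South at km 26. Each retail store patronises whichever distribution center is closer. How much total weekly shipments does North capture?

526

The indifferent point is the midpoint (5+26)/2 = 15.5; retail stores left of it (closer to North at 5) go to North, those right go to South.
  Zone I at 0 (w=7) → North
  Zone VI at 2 (w=400) → North
  Zone IV at 6 (w=9) → North
  Zone V at 8 (w=70) → North
  Zone VII at 14 (w=40) → North
  Zone VIII at 17 (w=50) → South
  Zone II at 19 (w=3) → South
  Zone III at 27 (w=20) → South
North captures 526; South captures 73.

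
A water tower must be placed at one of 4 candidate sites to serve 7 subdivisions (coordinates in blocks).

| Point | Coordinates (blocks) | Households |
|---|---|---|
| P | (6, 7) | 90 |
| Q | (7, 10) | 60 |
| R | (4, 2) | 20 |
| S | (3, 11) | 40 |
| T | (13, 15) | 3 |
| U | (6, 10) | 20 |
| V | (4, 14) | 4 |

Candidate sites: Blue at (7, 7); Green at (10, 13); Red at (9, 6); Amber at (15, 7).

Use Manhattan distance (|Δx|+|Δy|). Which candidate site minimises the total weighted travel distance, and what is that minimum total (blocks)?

Total weighted distance at each candidate:
  Blue (7, 7): total = 912
  Green (10, 13): total = 2143
  Red (9, 6): total = 1571
  Amber (15, 7): total = 2772
Minimum is at Blue with total 912 blocks.

Blue, total 912 blocks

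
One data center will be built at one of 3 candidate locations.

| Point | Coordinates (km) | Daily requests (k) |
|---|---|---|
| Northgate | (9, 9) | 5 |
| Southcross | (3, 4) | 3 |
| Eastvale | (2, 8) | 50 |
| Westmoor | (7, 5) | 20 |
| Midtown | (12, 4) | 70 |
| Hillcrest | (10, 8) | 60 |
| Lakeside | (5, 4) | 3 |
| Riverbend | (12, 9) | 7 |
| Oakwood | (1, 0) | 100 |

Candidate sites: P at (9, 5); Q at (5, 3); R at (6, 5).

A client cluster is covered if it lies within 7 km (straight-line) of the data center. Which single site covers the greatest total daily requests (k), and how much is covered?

R, covering 211

Coverage radius r = 7 km; a point is covered iff (Δx)²+(Δy)² ≤ 7² = 49.
  P (9, 5): covers {Northgate, Southcross, Westmoor, Midtown, Hillcrest, Lakeside, Riverbend} → 168
  Q (5, 3): covers {Southcross, Eastvale, Westmoor, Lakeside, Oakwood} → 176
  R (6, 5): covers {Northgate, Southcross, Eastvale, Westmoor, Midtown, Hillcrest, Lakeside} → 211
Maximum coverage at R: 211 daily requests (k).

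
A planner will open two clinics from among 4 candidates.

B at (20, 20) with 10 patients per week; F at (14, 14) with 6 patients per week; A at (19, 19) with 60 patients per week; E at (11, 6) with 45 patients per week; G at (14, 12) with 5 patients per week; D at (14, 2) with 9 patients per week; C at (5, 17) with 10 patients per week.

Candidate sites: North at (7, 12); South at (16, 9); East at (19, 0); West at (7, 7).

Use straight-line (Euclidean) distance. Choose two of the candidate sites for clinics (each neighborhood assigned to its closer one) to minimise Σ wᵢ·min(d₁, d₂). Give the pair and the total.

Evaluate every pair (each demand assigned to the nearer of the two):
  {South, West}: total = 1146.8
  {North, South}: total = 1175.6
  {South, East}: total = 1240.7
  {North, West}: total = 1381.7
  {North, East}: total = 1491.7
  {East, West}: total = 1640.5
Best pair: {South, West} with total 1146.8.

{South, West}, total 1146.8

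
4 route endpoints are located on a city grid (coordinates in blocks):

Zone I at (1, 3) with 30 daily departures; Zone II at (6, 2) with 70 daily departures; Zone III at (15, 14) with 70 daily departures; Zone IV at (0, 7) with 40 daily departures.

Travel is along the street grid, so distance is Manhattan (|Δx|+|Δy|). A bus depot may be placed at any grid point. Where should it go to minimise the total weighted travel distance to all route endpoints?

Manhattan distance separates: Σwᵢ(|x−xᵢ|+|y−yᵢ|) = Σwᵢ|x−xᵢ| + Σwᵢ|y−yᵢ|, so x and y are optimised independently as 1-D weighted medians.
Total weight W = 210; half = 105.
x-coordinate, sorted with cumulative weight:
  x=0 (Zone IV, w=40) cum 40
  x=1 (Zone I, w=30) cum 70
  x=6 (Zone II, w=70) cum 140  ← median
  x=15 (Zone III, w=70) cum 210
⇒ x* = 6
y-coordinate, sorted with cumulative weight:
  y=2 (Zone II, w=70) cum 70
  y=3 (Zone I, w=30) cum 100
  y=7 (Zone IV, w=40) cum 140  ← median
  y=14 (Zone III, w=70) cum 210
⇒ y* = 7

(6, 7)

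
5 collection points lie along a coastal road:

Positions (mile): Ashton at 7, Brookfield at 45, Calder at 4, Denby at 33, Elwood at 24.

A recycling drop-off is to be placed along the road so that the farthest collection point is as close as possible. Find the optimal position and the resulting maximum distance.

location 24.5, max distance 20.5

The 1-center on a line is the midpoint of the two extreme points: leftmost at 4, rightmost at 45.
Optimal location = (4 + 45)/2 = 24.5; maximum distance = (45 − 4)/2 = 20.5.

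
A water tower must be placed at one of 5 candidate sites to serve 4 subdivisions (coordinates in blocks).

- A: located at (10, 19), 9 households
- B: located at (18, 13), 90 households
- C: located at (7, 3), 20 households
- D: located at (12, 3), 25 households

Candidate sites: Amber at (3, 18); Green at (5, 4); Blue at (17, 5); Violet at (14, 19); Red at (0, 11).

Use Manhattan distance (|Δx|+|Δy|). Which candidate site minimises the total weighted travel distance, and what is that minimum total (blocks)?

Blue, total 1414 blocks

Total weighted distance at each candidate:
  Amber (3, 18): total = 2852
  Green (5, 4): total = 2420
  Blue (17, 5): total = 1414
  Violet (14, 19): total = 1846
  Red (0, 11): total = 2762
Minimum is at Blue with total 1414 blocks.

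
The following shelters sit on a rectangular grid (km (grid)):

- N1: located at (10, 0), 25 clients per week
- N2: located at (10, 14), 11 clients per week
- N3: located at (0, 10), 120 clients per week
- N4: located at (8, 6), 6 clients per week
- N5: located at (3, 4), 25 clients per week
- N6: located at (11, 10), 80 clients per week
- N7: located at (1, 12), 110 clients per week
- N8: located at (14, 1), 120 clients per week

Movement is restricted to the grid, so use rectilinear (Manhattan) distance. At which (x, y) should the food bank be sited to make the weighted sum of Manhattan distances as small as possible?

Manhattan distance separates: Σwᵢ(|x−xᵢ|+|y−yᵢ|) = Σwᵢ|x−xᵢ| + Σwᵢ|y−yᵢ|, so x and y are optimised independently as 1-D weighted medians.
Total weight W = 497; half = 248.5.
x-coordinate, sorted with cumulative weight:
  x=0 (N3, w=120) cum 120
  x=1 (N7, w=110) cum 230
  x=3 (N5, w=25) cum 255  ← median
  x=8 (N4, w=6) cum 261
  x=10 (N1, w=25) cum 286
  x=10 (N2, w=11) cum 297
  x=11 (N6, w=80) cum 377
  x=14 (N8, w=120) cum 497
⇒ x* = 3
y-coordinate, sorted with cumulative weight:
  y=0 (N1, w=25) cum 25
  y=1 (N8, w=120) cum 145
  y=4 (N5, w=25) cum 170
  y=6 (N4, w=6) cum 176
  y=10 (N3, w=120) cum 296  ← median
  y=10 (N6, w=80) cum 376
  y=12 (N7, w=110) cum 486
  y=14 (N2, w=11) cum 497
⇒ y* = 10

(3, 10)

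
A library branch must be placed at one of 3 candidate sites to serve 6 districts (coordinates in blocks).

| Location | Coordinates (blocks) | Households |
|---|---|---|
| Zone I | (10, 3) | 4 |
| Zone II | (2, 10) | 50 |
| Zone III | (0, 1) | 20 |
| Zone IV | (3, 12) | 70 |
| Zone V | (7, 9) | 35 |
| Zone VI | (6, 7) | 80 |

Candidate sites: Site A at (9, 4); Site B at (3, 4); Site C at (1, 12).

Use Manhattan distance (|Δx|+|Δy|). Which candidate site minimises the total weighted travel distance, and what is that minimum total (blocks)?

Site C, total 1717 blocks

Total weighted distance at each candidate:
  Site A (9, 4): total = 2603
  Site B (3, 4): total = 1857
  Site C (1, 12): total = 1717
Minimum is at Site C with total 1717 blocks.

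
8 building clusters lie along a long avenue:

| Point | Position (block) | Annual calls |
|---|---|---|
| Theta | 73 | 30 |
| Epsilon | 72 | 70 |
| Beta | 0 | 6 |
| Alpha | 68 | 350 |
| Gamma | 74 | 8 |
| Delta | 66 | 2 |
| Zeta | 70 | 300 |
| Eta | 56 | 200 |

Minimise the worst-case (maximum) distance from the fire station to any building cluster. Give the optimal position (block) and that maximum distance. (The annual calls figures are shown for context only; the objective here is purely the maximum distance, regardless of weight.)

The 1-center on a line is the midpoint of the two extreme points: leftmost at 0, rightmost at 74.
Optimal location = (0 + 74)/2 = 37; maximum distance = (74 − 0)/2 = 37.

location 37, max distance 37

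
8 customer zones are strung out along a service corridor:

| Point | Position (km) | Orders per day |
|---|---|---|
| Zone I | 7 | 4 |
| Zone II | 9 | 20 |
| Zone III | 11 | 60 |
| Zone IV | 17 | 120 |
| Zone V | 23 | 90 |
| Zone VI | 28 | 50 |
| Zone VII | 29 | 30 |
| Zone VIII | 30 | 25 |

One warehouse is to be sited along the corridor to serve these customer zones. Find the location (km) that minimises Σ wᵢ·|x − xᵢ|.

For a sum of weighted absolute distances on a line, the optimum is the weighted median (not the mean). Total weight W = 399; half-weight = 199.5.
Sort by position and accumulate weight:
  km 7 (Zone I, w=4) → cum 4
  km 9 (Zone II, w=20) → cum 24
  km 11 (Zone III, w=60) → cum 84
  km 17 (Zone IV, w=120) → cum 204  ≥ 199.5 → median here
  km 23 (Zone V, w=90) → cum 294
  km 28 (Zone VI, w=50) → cum 344
  km 29 (Zone VII, w=30) → cum 374
  km 30 (Zone VIII, w=25) → cum 399
Optimal location: km 17.

x = 17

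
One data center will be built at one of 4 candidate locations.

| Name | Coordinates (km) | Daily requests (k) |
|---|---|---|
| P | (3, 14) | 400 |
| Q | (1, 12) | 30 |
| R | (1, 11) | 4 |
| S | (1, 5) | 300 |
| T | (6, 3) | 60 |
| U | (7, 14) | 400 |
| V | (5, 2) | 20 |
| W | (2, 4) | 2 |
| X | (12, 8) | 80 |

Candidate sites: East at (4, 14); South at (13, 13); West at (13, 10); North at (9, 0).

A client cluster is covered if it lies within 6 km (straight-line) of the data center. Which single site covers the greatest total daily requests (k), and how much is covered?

Coverage radius r = 6 km; a point is covered iff (Δx)²+(Δy)² ≤ 6² = 36.
  East (4, 14): covers {P, Q, R, U} → 834
  South (13, 13): covers {X} → 80
  West (13, 10): covers {X} → 80
  North (9, 0): covers {T, V} → 80
Maximum coverage at East: 834 daily requests (k).

East, covering 834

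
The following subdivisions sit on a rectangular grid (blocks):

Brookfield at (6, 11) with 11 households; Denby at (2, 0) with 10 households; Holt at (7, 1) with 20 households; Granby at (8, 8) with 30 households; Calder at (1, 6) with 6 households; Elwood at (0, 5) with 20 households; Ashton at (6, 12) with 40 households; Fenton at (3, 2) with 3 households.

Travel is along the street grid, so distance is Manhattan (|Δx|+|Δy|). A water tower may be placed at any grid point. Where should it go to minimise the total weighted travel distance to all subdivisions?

Manhattan distance separates: Σwᵢ(|x−xᵢ|+|y−yᵢ|) = Σwᵢ|x−xᵢ| + Σwᵢ|y−yᵢ|, so x and y are optimised independently as 1-D weighted medians.
Total weight W = 140; half = 70.
x-coordinate, sorted with cumulative weight:
  x=0 (Elwood, w=20) cum 20
  x=1 (Calder, w=6) cum 26
  x=2 (Denby, w=10) cum 36
  x=3 (Fenton, w=3) cum 39
  x=6 (Brookfield, w=11) cum 50
  x=6 (Ashton, w=40) cum 90  ← median
  x=7 (Holt, w=20) cum 110
  x=8 (Granby, w=30) cum 140
⇒ x* = 6
y-coordinate, sorted with cumulative weight:
  y=0 (Denby, w=10) cum 10
  y=1 (Holt, w=20) cum 30
  y=2 (Fenton, w=3) cum 33
  y=5 (Elwood, w=20) cum 53
  y=6 (Calder, w=6) cum 59
  y=8 (Granby, w=30) cum 89  ← median
  y=11 (Brookfield, w=11) cum 100
  y=12 (Ashton, w=40) cum 140
⇒ y* = 8

(6, 8)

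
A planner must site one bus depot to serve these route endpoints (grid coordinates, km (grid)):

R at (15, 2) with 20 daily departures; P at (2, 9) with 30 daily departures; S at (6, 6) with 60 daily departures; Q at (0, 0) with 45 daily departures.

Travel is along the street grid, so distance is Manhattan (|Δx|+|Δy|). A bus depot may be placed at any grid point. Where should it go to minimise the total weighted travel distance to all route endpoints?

Manhattan distance separates: Σwᵢ(|x−xᵢ|+|y−yᵢ|) = Σwᵢ|x−xᵢ| + Σwᵢ|y−yᵢ|, so x and y are optimised independently as 1-D weighted medians.
Total weight W = 155; half = 77.5.
x-coordinate, sorted with cumulative weight:
  x=0 (Q, w=45) cum 45
  x=2 (P, w=30) cum 75
  x=6 (S, w=60) cum 135  ← median
  x=15 (R, w=20) cum 155
⇒ x* = 6
y-coordinate, sorted with cumulative weight:
  y=0 (Q, w=45) cum 45
  y=2 (R, w=20) cum 65
  y=6 (S, w=60) cum 125  ← median
  y=9 (P, w=30) cum 155
⇒ y* = 6

(6, 6)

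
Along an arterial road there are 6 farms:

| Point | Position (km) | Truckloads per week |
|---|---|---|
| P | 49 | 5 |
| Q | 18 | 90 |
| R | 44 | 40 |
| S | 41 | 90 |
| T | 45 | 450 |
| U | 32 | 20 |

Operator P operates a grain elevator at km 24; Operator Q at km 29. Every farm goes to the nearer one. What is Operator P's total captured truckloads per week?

The indifferent point is the midpoint (24+29)/2 = 26.5; farms left of it (closer to Operator P at 24) go to Operator P, those right go to Operator Q.
  Q at 18 (w=90) → Operator P
  U at 32 (w=20) → Operator Q
  S at 41 (w=90) → Operator Q
  R at 44 (w=40) → Operator Q
  T at 45 (w=450) → Operator Q
  P at 49 (w=5) → Operator Q
Operator P captures 90; Operator Q captures 605.

90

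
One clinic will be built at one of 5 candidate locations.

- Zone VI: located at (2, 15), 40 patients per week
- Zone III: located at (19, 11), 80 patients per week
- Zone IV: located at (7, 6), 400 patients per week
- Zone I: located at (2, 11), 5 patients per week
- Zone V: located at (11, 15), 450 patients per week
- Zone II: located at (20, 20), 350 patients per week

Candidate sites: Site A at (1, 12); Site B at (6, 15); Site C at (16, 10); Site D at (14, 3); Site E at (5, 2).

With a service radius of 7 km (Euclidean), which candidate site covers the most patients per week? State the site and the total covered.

Site B, covering 495

Coverage radius r = 7 km; a point is covered iff (Δx)²+(Δy)² ≤ 7² = 49.
  Site A (1, 12): covers {Zone VI, Zone I} → 45
  Site B (6, 15): covers {Zone VI, Zone I, Zone V} → 495
  Site C (16, 10): covers {Zone III} → 80
  Site D (14, 3): covers {none} → 0
  Site E (5, 2): covers {Zone IV} → 400
Maximum coverage at Site B: 495 patients per week.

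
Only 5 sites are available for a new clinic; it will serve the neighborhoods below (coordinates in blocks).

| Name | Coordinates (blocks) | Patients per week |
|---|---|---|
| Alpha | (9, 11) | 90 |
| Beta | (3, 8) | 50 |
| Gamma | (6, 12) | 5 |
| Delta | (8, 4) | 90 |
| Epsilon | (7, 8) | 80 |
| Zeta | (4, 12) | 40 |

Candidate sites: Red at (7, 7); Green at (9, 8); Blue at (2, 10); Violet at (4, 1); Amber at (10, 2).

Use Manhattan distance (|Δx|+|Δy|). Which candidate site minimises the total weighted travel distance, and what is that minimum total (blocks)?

Total weighted distance at each candidate:
  Red (7, 7): total = 1580
  Green (9, 8): total = 1575
  Blue (2, 10): total = 2700
  Violet (4, 1): total = 3685
  Amber (10, 2): total = 3340
Minimum is at Green with total 1575 blocks.

Green, total 1575 blocks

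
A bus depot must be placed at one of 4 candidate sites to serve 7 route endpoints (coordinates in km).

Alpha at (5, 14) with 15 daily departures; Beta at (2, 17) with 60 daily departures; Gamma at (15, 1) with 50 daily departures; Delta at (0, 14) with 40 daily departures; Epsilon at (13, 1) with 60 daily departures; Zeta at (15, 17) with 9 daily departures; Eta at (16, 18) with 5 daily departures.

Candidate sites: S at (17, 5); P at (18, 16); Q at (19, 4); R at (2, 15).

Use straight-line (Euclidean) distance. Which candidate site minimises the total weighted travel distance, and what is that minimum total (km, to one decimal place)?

R, total 2470.4 km

Total weighted distance at each candidate:
  S (17, 5): total = 2884.7
  P (18, 16): total = 3639.7
  Q (19, 4): total = 3247.5
  R (2, 15): total = 2470.4
Minimum is at R with total 2470.4 km.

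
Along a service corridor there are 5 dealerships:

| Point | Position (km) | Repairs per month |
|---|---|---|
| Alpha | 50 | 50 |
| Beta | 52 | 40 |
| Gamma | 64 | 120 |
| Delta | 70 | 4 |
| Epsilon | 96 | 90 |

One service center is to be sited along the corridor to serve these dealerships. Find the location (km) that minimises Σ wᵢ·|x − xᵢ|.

For a sum of weighted absolute distances on a line, the optimum is the weighted median (not the mean). Total weight W = 304; half-weight = 152.
Sort by position and accumulate weight:
  km 50 (Alpha, w=50) → cum 50
  km 52 (Beta, w=40) → cum 90
  km 64 (Gamma, w=120) → cum 210  ≥ 152 → median here
  km 70 (Delta, w=4) → cum 214
  km 96 (Epsilon, w=90) → cum 304
Optimal location: km 64.

x = 64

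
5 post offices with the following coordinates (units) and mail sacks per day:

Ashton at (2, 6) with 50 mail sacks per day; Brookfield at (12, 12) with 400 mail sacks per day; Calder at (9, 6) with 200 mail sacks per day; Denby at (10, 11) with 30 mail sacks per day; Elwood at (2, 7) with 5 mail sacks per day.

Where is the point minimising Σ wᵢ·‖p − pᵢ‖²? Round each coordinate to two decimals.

(10.23, 9.73)

The minimiser of Σwᵢ‖p−pᵢ‖² is the weighted centroid p* = (Σwᵢpᵢ)/(Σwᵢ).
Σwᵢ = 685.
Σwᵢxᵢ = 50·2 + 400·12 + 200·9 + 30·10 + 5·2 = 7010.
Σwᵢyᵢ = 50·6 + 400·12 + 200·6 + 30·11 + 5·7 = 6665.
x* = 7010/685 = 10.23, y* = 6665/685 = 9.73.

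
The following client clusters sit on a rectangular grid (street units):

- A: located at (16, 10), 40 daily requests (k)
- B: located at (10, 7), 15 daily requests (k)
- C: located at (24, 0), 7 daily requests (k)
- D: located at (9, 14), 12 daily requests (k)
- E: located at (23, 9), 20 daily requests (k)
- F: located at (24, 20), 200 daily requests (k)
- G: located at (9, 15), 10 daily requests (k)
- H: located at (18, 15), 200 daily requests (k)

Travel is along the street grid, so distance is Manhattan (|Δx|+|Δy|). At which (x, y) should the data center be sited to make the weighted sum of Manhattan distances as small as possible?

Manhattan distance separates: Σwᵢ(|x−xᵢ|+|y−yᵢ|) = Σwᵢ|x−xᵢ| + Σwᵢ|y−yᵢ|, so x and y are optimised independently as 1-D weighted medians.
Total weight W = 504; half = 252.
x-coordinate, sorted with cumulative weight:
  x=9 (D, w=12) cum 12
  x=9 (G, w=10) cum 22
  x=10 (B, w=15) cum 37
  x=16 (A, w=40) cum 77
  x=18 (H, w=200) cum 277  ← median
  x=23 (E, w=20) cum 297
  x=24 (C, w=7) cum 304
  x=24 (F, w=200) cum 504
⇒ x* = 18
y-coordinate, sorted with cumulative weight:
  y=0 (C, w=7) cum 7
  y=7 (B, w=15) cum 22
  y=9 (E, w=20) cum 42
  y=10 (A, w=40) cum 82
  y=14 (D, w=12) cum 94
  y=15 (G, w=10) cum 104
  y=15 (H, w=200) cum 304  ← median
  y=20 (F, w=200) cum 504
⇒ y* = 15

(18, 15)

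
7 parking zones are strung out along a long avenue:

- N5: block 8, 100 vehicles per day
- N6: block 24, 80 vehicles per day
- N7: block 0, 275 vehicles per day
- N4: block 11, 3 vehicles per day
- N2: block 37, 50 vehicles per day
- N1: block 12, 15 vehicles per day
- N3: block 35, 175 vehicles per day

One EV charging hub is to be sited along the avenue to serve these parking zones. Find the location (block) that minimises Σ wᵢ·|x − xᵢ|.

For a sum of weighted absolute distances on a line, the optimum is the weighted median (not the mean). Total weight W = 698; half-weight = 349.
Sort by position and accumulate weight:
  block 0 (N7, w=275) → cum 275
  block 8 (N5, w=100) → cum 375  ≥ 349 → median here
  block 11 (N4, w=3) → cum 378
  block 12 (N1, w=15) → cum 393
  block 24 (N6, w=80) → cum 473
  block 35 (N3, w=175) → cum 648
  block 37 (N2, w=50) → cum 698
Optimal location: block 8.

x = 8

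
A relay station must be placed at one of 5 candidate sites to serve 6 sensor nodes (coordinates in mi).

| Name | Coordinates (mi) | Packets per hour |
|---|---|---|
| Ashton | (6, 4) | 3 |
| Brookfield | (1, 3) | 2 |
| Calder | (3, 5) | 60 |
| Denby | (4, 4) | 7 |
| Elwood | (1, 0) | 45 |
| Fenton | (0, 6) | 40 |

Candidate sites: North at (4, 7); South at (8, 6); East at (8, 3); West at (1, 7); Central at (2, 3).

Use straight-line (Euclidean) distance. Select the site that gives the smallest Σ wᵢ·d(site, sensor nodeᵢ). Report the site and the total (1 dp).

Central, total 450.7 mi

Total weighted distance at each candidate:
  North (4, 7): total = 683.6
  South (8, 6): total = 1095.8
  East (8, 3): total = 1057.1
  West (1, 7): total = 596.5
  Central (2, 3): total = 450.7
Minimum is at Central with total 450.7 mi.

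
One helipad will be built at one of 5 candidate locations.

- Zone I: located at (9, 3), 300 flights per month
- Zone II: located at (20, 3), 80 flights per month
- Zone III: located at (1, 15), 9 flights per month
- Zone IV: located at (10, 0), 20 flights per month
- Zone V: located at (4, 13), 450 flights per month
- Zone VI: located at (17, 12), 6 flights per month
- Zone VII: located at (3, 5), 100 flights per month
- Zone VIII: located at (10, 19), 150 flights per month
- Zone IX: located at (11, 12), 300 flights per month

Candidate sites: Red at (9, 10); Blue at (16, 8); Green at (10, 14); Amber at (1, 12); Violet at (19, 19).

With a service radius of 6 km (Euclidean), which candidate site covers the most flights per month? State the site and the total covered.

Coverage radius r = 6 km; a point is covered iff (Δx)²+(Δy)² ≤ 6² = 36.
  Red (9, 10): covers {Zone V, Zone IX} → 750
  Blue (16, 8): covers {Zone VI} → 6
  Green (10, 14): covers {Zone VIII, Zone IX} → 450
  Amber (1, 12): covers {Zone III, Zone V} → 459
  Violet (19, 19): covers {none} → 0
Maximum coverage at Red: 750 flights per month.

Red, covering 750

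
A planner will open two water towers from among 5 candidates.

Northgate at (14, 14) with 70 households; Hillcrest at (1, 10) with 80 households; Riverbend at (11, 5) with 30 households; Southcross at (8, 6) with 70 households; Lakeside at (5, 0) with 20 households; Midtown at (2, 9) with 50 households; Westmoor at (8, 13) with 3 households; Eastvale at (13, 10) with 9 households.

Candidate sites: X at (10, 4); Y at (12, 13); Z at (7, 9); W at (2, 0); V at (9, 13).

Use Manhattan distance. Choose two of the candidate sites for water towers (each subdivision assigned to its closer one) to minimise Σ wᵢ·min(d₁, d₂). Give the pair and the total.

Evaluate every pair (each demand assigned to the nearer of the two):
  {Y, Z}: total = 1808
  {Z, V}: total = 2036
  {X, Z}: total = 2248
  {Z, W}: total = 2308
  {X, V}: total = 2436
  {X, Y}: total = 2548
  {Y, W}: total = 2688
  {W, V}: total = 2736
  {X, W}: total = 2824
  {Y, V}: total = 2849
Best pair: {Y, Z} with total 1808.

{Y, Z}, total 1808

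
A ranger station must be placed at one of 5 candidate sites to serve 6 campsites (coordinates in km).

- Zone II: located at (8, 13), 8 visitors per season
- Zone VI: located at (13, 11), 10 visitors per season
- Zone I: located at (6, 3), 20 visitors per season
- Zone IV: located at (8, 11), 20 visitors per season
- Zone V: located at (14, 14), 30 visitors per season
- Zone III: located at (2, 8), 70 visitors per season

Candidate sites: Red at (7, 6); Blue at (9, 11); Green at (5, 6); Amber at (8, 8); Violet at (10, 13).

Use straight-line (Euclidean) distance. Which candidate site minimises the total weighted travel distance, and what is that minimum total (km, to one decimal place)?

Total weighted distance at each candidate:
  Red (7, 6): total = 995.8
  Blue (9, 11): total = 956.8
  Green (5, 6): total = 948.8
  Amber (8, 8): total = 940.6
  Violet (10, 13): total = 1108.1
Minimum is at Amber with total 940.6 km.

Amber, total 940.6 km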